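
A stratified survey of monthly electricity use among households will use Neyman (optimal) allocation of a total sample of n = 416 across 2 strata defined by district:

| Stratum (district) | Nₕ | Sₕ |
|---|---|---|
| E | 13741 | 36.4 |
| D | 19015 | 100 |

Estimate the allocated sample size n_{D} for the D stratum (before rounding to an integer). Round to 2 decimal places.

Neyman allocation: nₕ = n·NₕSₕ / Σⱼ NⱼSⱼ.
Σ NⱼSⱼ = 13741·36.4 + 19015·100 = 2.4016724 × 10^6.
n_{D} = 416·19015·100 / (2.4016724 × 10^6) = 329.36.

329.36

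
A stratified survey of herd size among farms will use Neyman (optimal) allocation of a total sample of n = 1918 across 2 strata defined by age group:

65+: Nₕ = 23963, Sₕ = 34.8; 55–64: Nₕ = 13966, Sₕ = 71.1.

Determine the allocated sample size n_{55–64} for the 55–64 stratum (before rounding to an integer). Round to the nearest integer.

Neyman allocation: nₕ = n·NₕSₕ / Σⱼ NⱼSⱼ.
Σ NⱼSⱼ = 23963·34.8 + 13966·71.1 = 1.826895 × 10^6.
n_{55–64} = 1918·13966·71.1 / (1.826895 × 10^6) = 1043.

1043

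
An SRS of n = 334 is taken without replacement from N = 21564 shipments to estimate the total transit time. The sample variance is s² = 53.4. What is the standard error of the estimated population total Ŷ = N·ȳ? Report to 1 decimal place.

Var(Ŷ) = N²·Var(ȳ) = N²·(1 − n/N)·s²/n.
f = 334/21564 = 0.01548878; Var(ȳ) = 0.98451122·53.4/334 = 0.15740389.
Var(Ŷ) = 21564² · 0.15740389 = 7.3193768 × 10^7.
SE(Ŷ) = √(7.3193768 × 10^7) = 8555.3.

8555.3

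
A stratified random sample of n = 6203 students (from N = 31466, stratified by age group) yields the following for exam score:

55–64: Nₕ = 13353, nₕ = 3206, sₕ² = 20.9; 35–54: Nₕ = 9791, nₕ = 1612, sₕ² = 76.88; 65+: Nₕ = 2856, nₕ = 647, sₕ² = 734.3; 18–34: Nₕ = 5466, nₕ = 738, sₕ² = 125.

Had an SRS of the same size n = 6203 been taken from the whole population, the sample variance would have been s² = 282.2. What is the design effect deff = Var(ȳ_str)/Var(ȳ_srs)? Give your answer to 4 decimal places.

Var(ȳ_str) = Σ Wₕ²(1−fₕ)sₕ²/nₕ with Wₕ = Nₕ/31466:
  55–64: (13353/31466)²·(1−3206/13353)·20.9/3206 = 8.9210547 × 10^-4
  35–54: (9791/31466)²·(1−1612/9791)·76.88/1612 = 0.0038573808
  65+: (2856/31466)²·(1−647/2856)·734.3/647 = 0.0072316948
  18–34: (5466/31466)²·(1−738/5466)·125/738 = 0.004420971
  → Var(ȳ_str) = 0.016402152.
Var(ȳ_srs) = (1 − 6203/31466)·282.2/6203 = 0.036525705.
deff = 0.016402152 / 0.036525705 = 0.4491.

0.4491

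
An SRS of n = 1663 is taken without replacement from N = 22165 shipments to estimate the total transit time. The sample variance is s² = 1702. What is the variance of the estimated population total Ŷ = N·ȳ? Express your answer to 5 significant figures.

Var(Ŷ) = N²·Var(ȳ) = N²·(1 − n/N)·s²/n.
f = 1663/22165 = 0.07502820; Var(ȳ) = 0.92497180·1702/1663 = 0.94666387.
Var(Ŷ) = 22165² · 0.94666387 = 4.6508387 × 10^8.

4.6508 × 10^8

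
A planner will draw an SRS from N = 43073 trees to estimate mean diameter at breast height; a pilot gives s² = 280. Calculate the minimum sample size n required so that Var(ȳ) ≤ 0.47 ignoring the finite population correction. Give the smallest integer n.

596

Without fpc, n₀ = s²/D = 280/0.47 = 595.7447.
Rounding up, n = 596.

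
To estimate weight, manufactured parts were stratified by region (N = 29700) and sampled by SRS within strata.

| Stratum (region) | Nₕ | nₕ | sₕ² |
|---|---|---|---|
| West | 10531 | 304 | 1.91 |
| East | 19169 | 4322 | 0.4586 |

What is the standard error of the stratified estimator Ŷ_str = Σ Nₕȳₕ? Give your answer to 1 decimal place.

Var(Ŷ_str) = Σₕ Nₕ²(1 − fₕ)sₕ²/nₕ.
West: 10531²·(1 − 304/10531)·1.91/304 = 676671.14.
East: 19169²·(1 − 4322/19169)·0.4586/4322 = 30198.645.
Sum = 706869.79.
SE = √(706869.79) = 840.8.

840.8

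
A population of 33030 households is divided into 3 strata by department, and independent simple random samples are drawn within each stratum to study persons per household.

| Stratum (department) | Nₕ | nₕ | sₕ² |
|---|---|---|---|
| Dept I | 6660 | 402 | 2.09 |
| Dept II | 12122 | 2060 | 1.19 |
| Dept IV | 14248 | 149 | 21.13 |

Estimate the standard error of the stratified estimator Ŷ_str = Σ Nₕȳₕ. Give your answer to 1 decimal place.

Var(Ŷ_str) = Σₕ Nₕ²(1 − fₕ)sₕ²/nₕ.
Dept I: 6660²·(1 − 402/6660)·2.09/402 = 216685.59.
Dept II: 12122²·(1 − 2060/12122)·1.19/2060 = 70459.302.
Dept IV: 14248²·(1 − 149/14248)·21.13/149 = 2.8487573 × 10^7.
Sum = 2.8774718 × 10^7.
SE = √(2.8774718 × 10^7) = 5364.2.

5364.2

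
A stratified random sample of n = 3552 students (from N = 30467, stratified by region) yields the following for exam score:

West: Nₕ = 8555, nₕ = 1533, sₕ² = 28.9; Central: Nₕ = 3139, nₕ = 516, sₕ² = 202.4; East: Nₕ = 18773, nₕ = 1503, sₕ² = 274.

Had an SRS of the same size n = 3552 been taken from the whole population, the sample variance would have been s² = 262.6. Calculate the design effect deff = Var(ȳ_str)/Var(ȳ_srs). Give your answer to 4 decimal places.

1.0469

Var(ȳ_str) = Σ Wₕ²(1−fₕ)sₕ²/nₕ with Wₕ = Nₕ/30467:
  West: (8555/30467)²·(1−1533/8555)·28.9/1533 = 0.0012200486
  Central: (3139/30467)²·(1−516/3139)·202.4/516 = 0.0034792932
  East: (18773/30467)²·(1−1503/18773)·274/1503 = 0.063673426
  → Var(ȳ_str) = 0.068372768.
Var(ȳ_srs) = (1 − 3552/30467)·262.6/3552 = 0.065311018.
deff = 0.068372768 / 0.065311018 = 1.0469.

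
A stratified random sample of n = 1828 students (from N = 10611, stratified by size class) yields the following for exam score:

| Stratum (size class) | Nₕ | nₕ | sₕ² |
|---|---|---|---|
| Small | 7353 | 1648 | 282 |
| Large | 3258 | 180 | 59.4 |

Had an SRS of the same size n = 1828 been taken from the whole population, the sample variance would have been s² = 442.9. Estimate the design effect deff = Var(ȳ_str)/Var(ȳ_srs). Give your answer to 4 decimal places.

Var(ȳ_str) = Σ Wₕ²(1−fₕ)sₕ²/nₕ with Wₕ = Nₕ/10611:
  Small: (7353/10611)²·(1−1648/7353)·282/1648 = 0.063752833
  Large: (3258/10611)²·(1−180/3258)·59.4/180 = 0.02939145
  → Var(ȳ_str) = 0.093144283.
Var(ȳ_srs) = (1 − 1828/10611)·442.9/1828 = 0.20054695.
deff = 0.093144283 / 0.20054695 = 0.4645.

0.4645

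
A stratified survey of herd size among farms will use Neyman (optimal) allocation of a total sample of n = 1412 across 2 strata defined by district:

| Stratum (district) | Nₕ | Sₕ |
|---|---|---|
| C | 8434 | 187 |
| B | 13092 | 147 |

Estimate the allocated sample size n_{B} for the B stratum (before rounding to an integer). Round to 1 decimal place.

Neyman allocation: nₕ = n·NₕSₕ / Σⱼ NⱼSⱼ.
Σ NⱼSⱼ = 8434·187 + 13092·147 = 3.501682 × 10^6.
n_{B} = 1412·13092·147 / (3.501682 × 10^6) = 776.0.

776.0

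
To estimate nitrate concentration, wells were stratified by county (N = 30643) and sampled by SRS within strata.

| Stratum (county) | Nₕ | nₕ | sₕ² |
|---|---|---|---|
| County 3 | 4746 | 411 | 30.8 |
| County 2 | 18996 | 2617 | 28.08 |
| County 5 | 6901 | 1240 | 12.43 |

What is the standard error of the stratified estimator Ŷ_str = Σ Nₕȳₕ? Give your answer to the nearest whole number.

Var(Ŷ_str) = Σₕ Nₕ²(1 − fₕ)sₕ²/nₕ.
County 3: 4746²·(1 − 411/4746)·30.8/411 = 1.5417918 × 10^6.
County 2: 18996²·(1 − 2617/18996)·28.08/2617 = 3.338435 × 10^6.
County 5: 6901²·(1 − 1240/6901)·12.43/1240 = 391610.77.
Sum = 5.2718376 × 10^6.
SE = √(5.2718376 × 10^6) = 2296.

2296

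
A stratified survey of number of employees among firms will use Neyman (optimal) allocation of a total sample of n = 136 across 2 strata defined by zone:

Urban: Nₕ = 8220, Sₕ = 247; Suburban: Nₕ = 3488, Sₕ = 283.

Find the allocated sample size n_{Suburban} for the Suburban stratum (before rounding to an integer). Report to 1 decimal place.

Neyman allocation: nₕ = n·NₕSₕ / Σⱼ NⱼSⱼ.
Σ NⱼSⱼ = 8220·247 + 3488·283 = 3.017444 × 10^6.
n_{Suburban} = 136·3488·283 / (3.017444 × 10^6) = 44.5.

44.5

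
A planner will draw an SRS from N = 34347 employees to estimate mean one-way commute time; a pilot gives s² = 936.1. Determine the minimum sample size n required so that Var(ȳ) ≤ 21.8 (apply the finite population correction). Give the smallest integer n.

Without fpc, n₀ = s²/D = 936.1/21.8 = 42.9404.
With fpc, (1 − n/N)·s²/n ≤ D requires n ≥ n₀/(1 + n₀/N) = 42.9404/(1 + 42.9404/34347) = 42.8868.
Rounding up, n = 43.

43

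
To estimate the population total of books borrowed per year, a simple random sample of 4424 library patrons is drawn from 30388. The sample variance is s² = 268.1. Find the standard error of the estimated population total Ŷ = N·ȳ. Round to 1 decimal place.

Var(Ŷ) = N²·Var(ȳ) = N²·(1 − n/N)·s²/n.
f = 4424/30388 = 0.14558378; Var(ȳ) = 0.85441622·268.1/4424 = 0.051778704.
Var(Ŷ) = 30388² · 0.051778704 = 4.7814037 × 10^7.
SE(Ŷ) = √(4.7814037 × 10^7) = 6914.8.

6914.8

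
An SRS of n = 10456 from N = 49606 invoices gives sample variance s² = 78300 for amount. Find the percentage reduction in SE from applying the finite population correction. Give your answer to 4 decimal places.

11.1620

f = n/N = 10456/49606 = 0.21078095.
SE_no-fpc = √(s²/n) = 2.7365166; SE_fpc = √((1−f)s²/n) = 2.4310667.
Ratio = √(1−f) = 0.88838001. Reduction = 100·(1 − 0.88838001) = 11.1620%.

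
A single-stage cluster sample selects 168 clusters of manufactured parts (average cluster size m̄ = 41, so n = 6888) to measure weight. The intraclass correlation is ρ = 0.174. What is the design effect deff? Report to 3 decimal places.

deff = 1 + (41 − 1)·0.174 = 1 + 6.96 = 7.96.

7.960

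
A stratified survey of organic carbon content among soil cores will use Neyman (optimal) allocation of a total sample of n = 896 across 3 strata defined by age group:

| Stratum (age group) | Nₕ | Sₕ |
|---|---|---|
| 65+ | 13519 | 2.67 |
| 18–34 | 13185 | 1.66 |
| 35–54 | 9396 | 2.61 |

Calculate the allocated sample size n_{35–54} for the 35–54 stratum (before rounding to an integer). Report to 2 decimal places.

266.32

Neyman allocation: nₕ = n·NₕSₕ / Σⱼ NⱼSⱼ.
Σ NⱼSⱼ = 13519·2.67 + 13185·1.66 + 9396·2.61 = 82506.39.
n_{35–54} = 896·9396·2.61 / 82506.39 = 266.32.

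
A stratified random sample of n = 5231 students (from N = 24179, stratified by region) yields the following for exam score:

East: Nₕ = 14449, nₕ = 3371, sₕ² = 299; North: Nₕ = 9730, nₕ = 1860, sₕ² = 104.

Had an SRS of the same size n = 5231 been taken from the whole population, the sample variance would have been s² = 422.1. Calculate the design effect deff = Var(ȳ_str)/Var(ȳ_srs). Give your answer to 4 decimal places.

0.4999

Var(ȳ_str) = Σ Wₕ²(1−fₕ)sₕ²/nₕ with Wₕ = Nₕ/24179:
  East: (14449/24179)²·(1−3371/14449)·299/3371 = 0.024284822
  North: (9730/24179)²·(1−1860/9730)·104/1860 = 0.0073237127
  → Var(ȳ_str) = 0.031608535.
Var(ȳ_srs) = (1 − 5231/24179)·422.1/5231 = 0.063234731.
deff = 0.031608535 / 0.063234731 = 0.4999.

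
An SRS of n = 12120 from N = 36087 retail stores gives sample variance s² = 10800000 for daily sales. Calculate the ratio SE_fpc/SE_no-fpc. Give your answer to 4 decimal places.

0.8150

f = n/N = 12120/36087 = 0.33585502.
SE_no-fpc = √(s²/n) = 29.851116; SE_fpc = √((1−f)s²/n) = 24.327194.
Ratio = √(1−f) = 0.81495091.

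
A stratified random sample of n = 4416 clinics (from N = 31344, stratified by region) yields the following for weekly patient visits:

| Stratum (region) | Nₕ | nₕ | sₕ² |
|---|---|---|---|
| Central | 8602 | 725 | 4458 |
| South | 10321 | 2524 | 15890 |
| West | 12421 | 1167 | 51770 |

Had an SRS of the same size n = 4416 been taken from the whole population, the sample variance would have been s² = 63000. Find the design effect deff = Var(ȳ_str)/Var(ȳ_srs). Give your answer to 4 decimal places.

Var(ȳ_str) = Σ Wₕ²(1−fₕ)sₕ²/nₕ with Wₕ = Nₕ/31344:
  Central: (8602/31344)²·(1−725/8602)·4458/725 = 0.42408558
  South: (10321/31344)²·(1−2524/10321)·15890/2524 = 0.51567375
  West: (12421/31344)²·(1−1167/12421)·51770/1167 = 6.3119267
  → Var(ȳ_str) = 7.251686.
Var(ȳ_srs) = (1 − 4416/31344)·63000/4416 = 12.25635.
deff = 7.251686 / 12.25635 = 0.5917.

0.5917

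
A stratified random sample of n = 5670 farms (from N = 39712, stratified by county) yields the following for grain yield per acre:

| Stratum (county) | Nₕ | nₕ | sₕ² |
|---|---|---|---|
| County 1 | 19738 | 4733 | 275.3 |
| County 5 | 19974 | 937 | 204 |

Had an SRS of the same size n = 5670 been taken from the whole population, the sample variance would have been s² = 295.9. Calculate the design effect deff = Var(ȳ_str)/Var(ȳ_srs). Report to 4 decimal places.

Var(ȳ_str) = Σ Wₕ²(1−fₕ)sₕ²/nₕ with Wₕ = Nₕ/39712:
  County 1: (19738/39712)²·(1−4733/19738)·275.3/4733 = 0.010923589
  County 5: (19974/39712)²·(1−937/19974)·204/937 = 0.052494114
  → Var(ȳ_str) = 0.063417703.
Var(ȳ_srs) = (1 − 5670/39712)·295.9/5670 = 0.044735801.
deff = 0.063417703 / 0.044735801 = 1.4176.

1.4176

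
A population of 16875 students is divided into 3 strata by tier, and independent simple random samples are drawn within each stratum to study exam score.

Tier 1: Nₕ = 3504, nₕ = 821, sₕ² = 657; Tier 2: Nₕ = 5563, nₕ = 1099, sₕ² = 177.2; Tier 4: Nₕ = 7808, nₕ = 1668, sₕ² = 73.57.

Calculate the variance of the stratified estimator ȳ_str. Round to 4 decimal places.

0.0479

Var(ȳ_str) = Σₕ Wₕ²(1 − fₕ)sₕ²/nₕ with Wₕ = Nₕ/N, N = 16875.
Tier 1: Wₕ = 0.20764444; term = 0.20764444²·(1 − 0.23430365)·657/821 = 0.026419185.
Tier 2: Wₕ = 0.32965926; term = 0.32965926²·(1 − 0.19755528)·177.2/1099 = 0.014060854.
Tier 4: Wₕ = 0.46269630; term = 0.46269630²·(1 − 0.21362705)·73.57/1668 = 0.0074254935.
Sum = 0.047905533.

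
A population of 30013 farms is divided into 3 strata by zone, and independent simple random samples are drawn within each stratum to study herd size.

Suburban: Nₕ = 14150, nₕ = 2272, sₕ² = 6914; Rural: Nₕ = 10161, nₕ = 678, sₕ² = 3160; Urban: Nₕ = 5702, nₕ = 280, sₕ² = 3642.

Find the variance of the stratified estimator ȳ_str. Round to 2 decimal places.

1.51

Var(ȳ_str) = Σₕ Wₕ²(1 − fₕ)sₕ²/nₕ with Wₕ = Nₕ/N, N = 30013.
Suburban: Wₕ = 0.47146237; term = 0.47146237²·(1 − 0.16056537)·6914/2272 = 0.56780863.
Rural: Wₕ = 0.33855329; term = 0.33855329²·(1 − 0.06672572)·3160/678 = 0.49856384.
Urban: Wₕ = 0.18998434; term = 0.18998434²·(1 − 0.04910558)·3642/280 = 0.44642635.
Sum = 1.5127988.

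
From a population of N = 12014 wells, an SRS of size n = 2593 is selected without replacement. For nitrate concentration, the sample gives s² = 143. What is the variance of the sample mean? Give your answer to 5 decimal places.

Under SRS without replacement, Var(ȳ) = (1 − f)·s²/n with f = n/N = 2593/12014 = 0.21583153.
Var(ȳ) = (1 − 0.21583153)·143/2593 = 0.78416847·0.055148477 = 0.043245697.

0.04325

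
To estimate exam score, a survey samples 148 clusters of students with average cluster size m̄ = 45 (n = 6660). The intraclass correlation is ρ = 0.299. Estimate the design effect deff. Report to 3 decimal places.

deff = 1 + (45 − 1)·0.299 = 1 + 13.156 = 14.156.

14.156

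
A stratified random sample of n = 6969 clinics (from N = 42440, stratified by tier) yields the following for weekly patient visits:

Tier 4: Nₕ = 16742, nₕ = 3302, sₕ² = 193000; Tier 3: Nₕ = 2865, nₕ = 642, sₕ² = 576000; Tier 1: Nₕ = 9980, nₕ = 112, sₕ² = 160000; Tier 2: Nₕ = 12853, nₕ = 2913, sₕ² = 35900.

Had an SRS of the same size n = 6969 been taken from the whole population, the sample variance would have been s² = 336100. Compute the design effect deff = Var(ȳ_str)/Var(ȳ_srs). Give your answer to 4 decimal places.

2.2194

Var(ȳ_str) = Σ Wₕ²(1−fₕ)sₕ²/nₕ with Wₕ = Nₕ/42440:
  Tier 4: (16742/42440)²·(1−3302/16742)·193000/3302 = 7.3019036
  Tier 3: (2865/42440)²·(1−642/2865)·576000/642 = 3.1724939
  Tier 1: (9980/42440)²·(1−112/9980)·160000/112 = 78.110765
  Tier 2: (12853/42440)²·(1−2913/12853)·35900/2913 = 0.87416639
  → Var(ȳ_str) = 89.459329.
Var(ȳ_srs) = (1 − 6969/42440)·336100/6969 = 40.308451.
deff = 89.459329 / 40.308451 = 2.2194.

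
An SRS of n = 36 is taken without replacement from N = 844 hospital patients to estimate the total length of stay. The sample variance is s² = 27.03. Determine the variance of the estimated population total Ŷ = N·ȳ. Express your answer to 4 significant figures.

512000

Var(Ŷ) = N²·Var(ȳ) = N²·(1 − n/N)·s²/n.
f = 36/844 = 0.04265403; Var(ȳ) = 0.95734597·27.03/36 = 0.71880727.
Var(Ŷ) = 844² · 0.71880727 = 512032.3.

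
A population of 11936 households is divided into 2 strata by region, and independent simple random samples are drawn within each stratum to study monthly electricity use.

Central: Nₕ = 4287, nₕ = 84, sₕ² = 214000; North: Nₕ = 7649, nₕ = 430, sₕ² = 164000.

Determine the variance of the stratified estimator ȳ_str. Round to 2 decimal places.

Var(ȳ_str) = Σₕ Wₕ²(1 − fₕ)sₕ²/nₕ with Wₕ = Nₕ/N, N = 11936.
Central: Wₕ = 0.35916555; term = 0.35916555²·(1 − 0.01959412)·214000/84 = 322.20312.
North: Wₕ = 0.64083445; term = 0.64083445²·(1 − 0.05621650)·164000/430 = 147.82214.
Sum = 470.02526.

470.03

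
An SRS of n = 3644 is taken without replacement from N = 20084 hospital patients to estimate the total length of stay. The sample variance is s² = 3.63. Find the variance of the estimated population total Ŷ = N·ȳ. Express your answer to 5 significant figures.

Var(Ŷ) = N²·Var(ȳ) = N²·(1 − n/N)·s²/n.
f = 3644/20084 = 0.18143796; Var(ȳ) = 0.81856204·3.63/3644 = 8.1541718 × 10^-4.
Var(Ŷ) = 20084² · (8.1541718 × 10^-4) = 328912.43.

328910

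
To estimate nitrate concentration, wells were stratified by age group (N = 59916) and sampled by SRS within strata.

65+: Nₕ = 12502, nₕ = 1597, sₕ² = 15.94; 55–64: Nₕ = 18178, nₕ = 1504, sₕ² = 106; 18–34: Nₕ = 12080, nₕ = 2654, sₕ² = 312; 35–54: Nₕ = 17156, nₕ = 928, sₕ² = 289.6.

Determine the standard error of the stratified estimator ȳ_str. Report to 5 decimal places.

Var(ȳ_str) = Σₕ Wₕ²(1 − fₕ)sₕ²/nₕ with Wₕ = Nₕ/N, N = 59916.
65+: Wₕ = 0.20865879; term = 0.20865879²·(1 − 0.12773956)·15.94/1597 = 3.7905562 × 10^-4.
55–64: Wₕ = 0.30339141; term = 0.30339141²·(1 − 0.08273737)·106/1504 = 0.0059505663.
18–34: Wₕ = 0.20161560; term = 0.20161560²·(1 − 0.21970199)·312/2654 = 0.0037287427.
35–54: Wₕ = 0.28633420; term = 0.28633420²·(1 − 0.05409186)·289.6/928 = 0.024201707.
Sum = 0.034260072.
SE = √(0.034260072) = 0.18509.

0.18509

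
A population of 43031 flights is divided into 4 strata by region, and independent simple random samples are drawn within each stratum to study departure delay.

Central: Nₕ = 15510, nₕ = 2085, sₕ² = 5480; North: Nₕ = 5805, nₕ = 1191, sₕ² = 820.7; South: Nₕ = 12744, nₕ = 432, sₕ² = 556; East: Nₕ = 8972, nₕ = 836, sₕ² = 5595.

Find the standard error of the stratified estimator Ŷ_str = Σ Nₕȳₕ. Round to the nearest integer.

Var(Ŷ_str) = Σₕ Nₕ²(1 − fₕ)sₕ²/nₕ.
Central: 15510²·(1 − 2085/15510)·5480/2085 = 5.4726868 × 10^8.
North: 5805²·(1 − 1191/5805)·820.7/1191 = 1.8456633 × 10^7.
South: 12744²·(1 − 432/12744)·556/432 = 2.0194142 × 10^8.
East: 8972²·(1 − 836/8972)·5595/836 = 4.8853313 × 10^8.
Sum = 1.2561999 × 10^9.
SE = √(1.2561999 × 10^9) = 35443.

35443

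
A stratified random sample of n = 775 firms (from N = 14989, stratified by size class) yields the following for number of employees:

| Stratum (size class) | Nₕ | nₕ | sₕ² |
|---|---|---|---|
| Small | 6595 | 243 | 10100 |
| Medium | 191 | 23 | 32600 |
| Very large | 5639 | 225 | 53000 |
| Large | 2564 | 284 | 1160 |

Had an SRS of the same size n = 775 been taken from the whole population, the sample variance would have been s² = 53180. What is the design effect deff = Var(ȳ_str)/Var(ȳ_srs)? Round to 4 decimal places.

Var(ȳ_str) = Σ Wₕ²(1−fₕ)sₕ²/nₕ with Wₕ = Nₕ/14989:
  Small: (6595/14989)²·(1−243/6595)·10100/243 = 7.7498816
  Medium: (191/14989)²·(1−23/191)·32600/23 = 0.2024357
  Very large: (5639/14989)²·(1−225/5639)·53000/225 = 32.008725
  Large: (2564/14989)²·(1−284/2564)·1160/284 = 0.10627894
  → Var(ȳ_str) = 40.067321.
Var(ȳ_srs) = (1 − 775/14989)·53180/775 = 65.07142.
deff = 40.067321 / 65.07142 = 0.6157.

0.6157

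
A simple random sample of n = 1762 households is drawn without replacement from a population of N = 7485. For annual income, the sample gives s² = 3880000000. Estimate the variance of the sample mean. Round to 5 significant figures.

Under SRS without replacement, Var(ȳ) = (1 − f)·s²/n with f = n/N = 1762/7485 = 0.23540414.
Var(ȳ) = (1 − 0.23540414)·3880000000/1762 = 0.76459586·2.2020431 × 10^6 = 1.6836731 × 10^6.

1.6837 × 10^6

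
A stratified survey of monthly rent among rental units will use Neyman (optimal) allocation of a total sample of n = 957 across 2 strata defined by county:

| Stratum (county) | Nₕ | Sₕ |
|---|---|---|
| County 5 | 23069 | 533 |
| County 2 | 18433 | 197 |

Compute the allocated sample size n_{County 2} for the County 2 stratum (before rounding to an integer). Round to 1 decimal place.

218.2

Neyman allocation: nₕ = n·NₕSₕ / Σⱼ NⱼSⱼ.
Σ NⱼSⱼ = 23069·533 + 18433·197 = 1.5927078 × 10^7.
n_{County 2} = 957·18433·197 / (1.5927078 × 10^7) = 218.2.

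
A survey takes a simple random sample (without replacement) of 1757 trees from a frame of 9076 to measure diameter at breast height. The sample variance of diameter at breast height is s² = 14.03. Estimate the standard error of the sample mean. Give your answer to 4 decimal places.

0.0802

Under SRS without replacement, Var(ȳ) = (1 − f)·s²/n with f = n/N = 1757/9076 = 0.19358748.
Var(ȳ) = (1 − 0.19358748)·14.03/1757 = 0.80641252·0.007985202 = 0.0064393669.
SE(ȳ) = √(0.0064393669) = 0.0802.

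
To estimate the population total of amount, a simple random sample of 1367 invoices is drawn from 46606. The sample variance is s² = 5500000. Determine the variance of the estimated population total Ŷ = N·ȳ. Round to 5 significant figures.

Var(Ŷ) = N²·Var(ȳ) = N²·(1 − n/N)·s²/n.
f = 1367/46606 = 0.02933099; Var(ȳ) = 0.97066901·5500000/1367 = 3905.3984.
Var(Ŷ) = 46606² · 3905.3984 = 8.482991 × 10^12.

8.4830 × 10^12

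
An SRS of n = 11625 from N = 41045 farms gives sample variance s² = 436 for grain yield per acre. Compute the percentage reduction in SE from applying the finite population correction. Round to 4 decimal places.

f = n/N = 11625/41045 = 0.28322573.
SE_no-fpc = √(s²/n) = 0.19366305; SE_fpc = √((1−f)s²/n) = 0.16396002.
Ratio = √(1−f) = 0.84662523. Reduction = 100·(1 − 0.84662523) = 15.3375%.

15.3375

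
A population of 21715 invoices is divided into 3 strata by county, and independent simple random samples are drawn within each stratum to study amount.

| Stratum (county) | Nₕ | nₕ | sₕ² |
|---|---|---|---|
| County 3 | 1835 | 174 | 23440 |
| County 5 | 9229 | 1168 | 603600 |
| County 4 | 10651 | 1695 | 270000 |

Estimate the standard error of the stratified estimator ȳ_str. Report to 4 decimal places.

Var(ȳ_str) = Σₕ Wₕ²(1 − fₕ)sₕ²/nₕ with Wₕ = Nₕ/N, N = 21715.
County 3: Wₕ = 0.08450380; term = 0.08450380²·(1 − 0.09482289)·23440/174 = 0.87075182.
County 5: Wₕ = 0.42500576; term = 0.42500576²·(1 − 0.12655759)·603600/1168 = 81.532412.
County 4: Wₕ = 0.49049044; term = 0.49049044²·(1 − 0.15913999)·270000/1695 = 32.223957.
Sum = 114.62712.
SE = √(114.62712) = 10.7064.

10.7064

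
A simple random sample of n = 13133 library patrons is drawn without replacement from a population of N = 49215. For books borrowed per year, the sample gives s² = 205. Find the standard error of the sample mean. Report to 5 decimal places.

Under SRS without replacement, Var(ȳ) = (1 − f)·s²/n with f = n/N = 13133/49215 = 0.26684954.
Var(ȳ) = (1 − 0.26684954)·205/13133 = 0.73315046·0.015609533 = 0.011444137.
SE(ȳ) = √(0.011444137) = 0.10698.

0.10698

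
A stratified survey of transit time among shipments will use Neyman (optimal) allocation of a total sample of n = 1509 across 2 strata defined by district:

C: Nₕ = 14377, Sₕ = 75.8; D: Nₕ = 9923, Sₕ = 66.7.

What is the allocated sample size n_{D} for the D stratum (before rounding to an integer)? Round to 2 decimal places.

Neyman allocation: nₕ = n·NₕSₕ / Σⱼ NⱼSⱼ.
Σ NⱼSⱼ = 14377·75.8 + 9923·66.7 = 1.7516407 × 10^6.
n_{D} = 1509·9923·66.7 / (1.7516407 × 10^6) = 570.18.

570.18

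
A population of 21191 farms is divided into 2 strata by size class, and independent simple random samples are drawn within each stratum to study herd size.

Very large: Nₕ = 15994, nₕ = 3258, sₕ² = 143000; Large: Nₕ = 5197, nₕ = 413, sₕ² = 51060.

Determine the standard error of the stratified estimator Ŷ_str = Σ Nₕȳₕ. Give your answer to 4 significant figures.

Var(Ŷ_str) = Σₕ Nₕ²(1 − fₕ)sₕ²/nₕ.
Very large: 15994²·(1 − 3258/15994)·143000/3258 = 8.9407736 × 10^9.
Large: 5197²·(1 − 413/5197)·51060/413 = 3.0737932 × 10^9.
Sum = 1.2014567 × 10^10.
SE = √(1.2014567 × 10^10) = 109600.

109600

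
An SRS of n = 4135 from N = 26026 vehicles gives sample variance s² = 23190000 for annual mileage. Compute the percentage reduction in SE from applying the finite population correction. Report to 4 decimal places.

8.2874

f = n/N = 4135/26026 = 0.15887958.
SE_no-fpc = √(s²/n) = 74.888066; SE_fpc = √((1−f)s²/n) = 68.681806.
Ratio = √(1−f) = 0.91712617. Reduction = 100·(1 − 0.91712617) = 8.2874%.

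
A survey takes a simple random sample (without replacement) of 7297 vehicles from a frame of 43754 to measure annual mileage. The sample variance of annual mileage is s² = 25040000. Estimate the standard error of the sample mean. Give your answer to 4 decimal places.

53.4720

Under SRS without replacement, Var(ȳ) = (1 − f)·s²/n with f = n/N = 7297/43754 = 0.16677332.
Var(ȳ) = (1 − 0.16677332)·25040000/7297 = 0.83322668·3431.5472 = 2859.2567.
SE(ȳ) = √(2859.2567) = 53.4720.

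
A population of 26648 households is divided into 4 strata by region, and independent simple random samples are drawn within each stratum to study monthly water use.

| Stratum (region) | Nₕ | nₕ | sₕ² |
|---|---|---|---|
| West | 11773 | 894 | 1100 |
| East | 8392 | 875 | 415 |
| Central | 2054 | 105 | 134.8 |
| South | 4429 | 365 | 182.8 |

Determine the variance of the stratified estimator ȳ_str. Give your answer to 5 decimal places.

Var(ȳ_str) = Σₕ Wₕ²(1 − fₕ)sₕ²/nₕ with Wₕ = Nₕ/N, N = 26648.
West: Wₕ = 0.44179676; term = 0.44179676²·(1 − 0.07593646)·1100/894 = 0.22192286.
East: Wₕ = 0.31492044; term = 0.31492044²·(1 − 0.10426597)·415/875 = 0.042132849.
Central: Wₕ = 0.07707896; term = 0.07707896²·(1 − 0.05111977)·134.8/105 = 0.0072374176.
South: Wₕ = 0.16620384; term = 0.16620384²·(1 − 0.08241138)·182.8/365 = 0.012694438.
Sum = 0.28398756.

0.28399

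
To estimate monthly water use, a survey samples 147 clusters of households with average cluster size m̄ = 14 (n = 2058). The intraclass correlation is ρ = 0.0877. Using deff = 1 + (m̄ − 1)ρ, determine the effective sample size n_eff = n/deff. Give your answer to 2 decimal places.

961.64

deff = 1 + (14 − 1)·0.0877 = 1 + 1.1401 = 2.1401.
n_eff = 2058 / 2.1401 = 961.64.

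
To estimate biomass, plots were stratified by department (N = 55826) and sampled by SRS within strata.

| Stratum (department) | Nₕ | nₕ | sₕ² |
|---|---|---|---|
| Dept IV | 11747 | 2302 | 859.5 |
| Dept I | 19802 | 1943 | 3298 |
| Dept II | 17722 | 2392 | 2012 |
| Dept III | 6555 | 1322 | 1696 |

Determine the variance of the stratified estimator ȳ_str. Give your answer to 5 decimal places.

0.29334

Var(ȳ_str) = Σₕ Wₕ²(1 − fₕ)sₕ²/nₕ with Wₕ = Nₕ/N, N = 55826.
Dept IV: Wₕ = 0.21042167; term = 0.21042167²·(1 − 0.19596493)·859.5/2302 = 0.013292188.
Dept I: Wₕ = 0.35470928; term = 0.35470928²·(1 − 0.09812140)·3298/1943 = 0.19260654.
Dept II: Wₕ = 0.31745065; term = 0.31745065²·(1 − 0.13497348)·2012/2392 = 0.073324425.
Dept III: Wₕ = 0.11741841; term = 0.11741841²·(1 − 0.20167811)·1696/1322 = 0.014120329.
Sum = 0.29334348.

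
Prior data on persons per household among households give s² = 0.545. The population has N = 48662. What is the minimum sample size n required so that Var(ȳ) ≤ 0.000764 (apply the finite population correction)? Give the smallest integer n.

704

Without fpc, n₀ = s²/D = 0.545/0.000764 = 713.3508.
With fpc, (1 − n/N)·s²/n ≤ D requires n ≥ n₀/(1 + n₀/N) = 713.3508/(1 + 713.3508/48662) = 703.0447.
Rounding up, n = 704.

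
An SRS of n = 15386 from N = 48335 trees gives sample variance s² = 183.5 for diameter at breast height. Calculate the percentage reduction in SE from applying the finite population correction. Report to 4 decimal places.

f = n/N = 15386/48335 = 0.31832006.
SE_no-fpc = √(s²/n) = 0.10920818; SE_fpc = √((1−f)s²/n) = 0.090166545.
Ratio = √(1−f) = 0.82563911. Reduction = 100·(1 − 0.82563911) = 17.4361%.

17.4361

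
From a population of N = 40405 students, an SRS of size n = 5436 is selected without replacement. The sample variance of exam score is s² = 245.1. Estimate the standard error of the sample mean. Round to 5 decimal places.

Under SRS without replacement, Var(ȳ) = (1 − f)·s²/n with f = n/N = 5436/40405 = 0.13453780.
Var(ȳ) = (1 − 0.13453780)·245.1/5436 = 0.86546220·0.0450883 = 0.039022219.
SE(ȳ) = √(0.039022219) = 0.19754.

0.19754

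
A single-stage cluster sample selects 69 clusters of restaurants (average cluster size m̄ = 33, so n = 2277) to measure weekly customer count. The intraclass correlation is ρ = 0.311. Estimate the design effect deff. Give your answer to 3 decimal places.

deff = 1 + (33 − 1)·0.311 = 1 + 9.952 = 10.952.

10.952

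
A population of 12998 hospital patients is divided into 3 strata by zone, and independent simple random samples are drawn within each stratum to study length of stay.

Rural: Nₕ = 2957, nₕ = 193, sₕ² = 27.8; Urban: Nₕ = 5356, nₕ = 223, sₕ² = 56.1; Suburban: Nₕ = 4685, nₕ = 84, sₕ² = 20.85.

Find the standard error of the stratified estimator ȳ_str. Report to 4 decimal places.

Var(ȳ_str) = Σₕ Wₕ²(1 − fₕ)sₕ²/nₕ with Wₕ = Nₕ/N, N = 12998.
Rural: Wₕ = 0.22749654; term = 0.22749654²·(1 − 0.06526885)·27.8/193 = 0.006968251.
Urban: Wₕ = 0.41206339; term = 0.41206339²·(1 − 0.04163555)·56.1/223 = 0.040937071.
Suburban: Wₕ = 0.36044007; term = 0.36044007²·(1 − 0.01792956)·20.85/84 = 0.031669087.
Sum = 0.079574409.
SE = √(0.079574409) = 0.2821.

0.2821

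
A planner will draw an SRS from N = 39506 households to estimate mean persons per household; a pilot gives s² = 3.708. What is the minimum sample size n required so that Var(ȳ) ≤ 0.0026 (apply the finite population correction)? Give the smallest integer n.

Without fpc, n₀ = s²/D = 3.708/0.0026 = 1426.1538.
With fpc, (1 − n/N)·s²/n ≤ D requires n ≥ n₀/(1 + n₀/N) = 1426.1538/(1 + 1426.1538/39506) = 1376.4639.
Rounding up, n = 1377.

1377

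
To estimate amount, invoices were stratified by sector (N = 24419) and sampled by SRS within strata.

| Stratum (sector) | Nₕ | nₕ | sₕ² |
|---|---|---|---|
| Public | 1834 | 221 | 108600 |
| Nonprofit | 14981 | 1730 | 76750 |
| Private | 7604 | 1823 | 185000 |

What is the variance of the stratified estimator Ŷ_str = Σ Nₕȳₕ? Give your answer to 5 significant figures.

1.4722 × 10^10

Var(Ŷ_str) = Σₕ Nₕ²(1 − fₕ)sₕ²/nₕ.
Public: 1834²·(1 − 221/1834)·108600/221 = 1.4536882 × 10^9.
Nonprofit: 14981²·(1 − 1730/14981)·76750/1730 = 8.8068731 × 10^9.
Private: 7604²·(1 − 1823/7604)·185000/1823 = 4.4609786 × 10^9.
Sum = 1.472154 × 10^10.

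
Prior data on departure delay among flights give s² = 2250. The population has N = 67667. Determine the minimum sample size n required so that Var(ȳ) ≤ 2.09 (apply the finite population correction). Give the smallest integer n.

Without fpc, n₀ = s²/D = 2250/2.09 = 1076.5550.
With fpc, (1 − n/N)·s²/n ≤ D requires n ≥ n₀/(1 + n₀/N) = 1076.5550/(1 + 1076.5550/67667) = 1059.6957.
Rounding up, n = 1060.

1060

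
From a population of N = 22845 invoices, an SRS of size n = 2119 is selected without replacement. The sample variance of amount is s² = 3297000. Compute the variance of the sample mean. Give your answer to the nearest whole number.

1412

Under SRS without replacement, Var(ȳ) = (1 − f)·s²/n with f = n/N = 2119/22845 = 0.09275553.
Var(ȳ) = (1 − 0.09275553)·3297000/2119 = 0.90724447·1555.9226 = 1411.6022.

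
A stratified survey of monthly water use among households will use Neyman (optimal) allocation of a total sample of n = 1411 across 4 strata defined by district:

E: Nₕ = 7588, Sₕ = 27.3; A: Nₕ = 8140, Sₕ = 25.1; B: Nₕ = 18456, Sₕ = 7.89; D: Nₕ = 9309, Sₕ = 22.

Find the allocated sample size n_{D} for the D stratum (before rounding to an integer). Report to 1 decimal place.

Neyman allocation: nₕ = n·NₕSₕ / Σⱼ NⱼSⱼ.
Σ NⱼSⱼ = 7588·27.3 + 8140·25.1 + 18456·7.89 + 9309·22 = 761882.24.
n_{D} = 1411·9309·22 / 761882.24 = 379.3.

379.3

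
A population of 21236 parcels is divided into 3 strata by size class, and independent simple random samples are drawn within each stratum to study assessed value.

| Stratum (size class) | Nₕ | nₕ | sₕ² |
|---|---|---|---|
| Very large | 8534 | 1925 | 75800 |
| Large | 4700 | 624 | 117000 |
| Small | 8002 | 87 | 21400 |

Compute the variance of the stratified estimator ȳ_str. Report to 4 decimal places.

47.4358

Var(ȳ_str) = Σₕ Wₕ²(1 − fₕ)sₕ²/nₕ with Wₕ = Nₕ/N, N = 21236.
Very large: Wₕ = 0.40186476; term = 0.40186476²·(1 − 0.22556831)·75800/1925 = 4.9247187.
Large: Wₕ = 0.22132228; term = 0.22132228²·(1 − 0.13276596)·117000/624 = 7.9650384.
Small: Wₕ = 0.37681296; term = 0.37681296²·(1 − 0.01087228)·21400/87 = 34.546062.
Sum = 47.435819.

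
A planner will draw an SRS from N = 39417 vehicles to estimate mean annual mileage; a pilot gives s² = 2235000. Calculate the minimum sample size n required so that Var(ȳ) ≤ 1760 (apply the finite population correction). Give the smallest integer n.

1231

Without fpc, n₀ = s²/D = 2235000/1760 = 1269.8864.
With fpc, (1 − n/N)·s²/n ≤ D requires n ≥ n₀/(1 + n₀/N) = 1269.8864/(1 + 1269.8864/39417) = 1230.2517.
Rounding up, n = 1231.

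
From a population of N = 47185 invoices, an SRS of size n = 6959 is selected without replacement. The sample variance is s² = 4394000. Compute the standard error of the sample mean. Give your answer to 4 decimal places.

23.2011

Under SRS without replacement, Var(ȳ) = (1 − f)·s²/n with f = n/N = 6959/47185 = 0.14748331.
Var(ȳ) = (1 − 0.14748331)·4394000/6959 = 0.85251669·631.41256 = 538.28974.
SE(ȳ) = √(538.28974) = 23.2011.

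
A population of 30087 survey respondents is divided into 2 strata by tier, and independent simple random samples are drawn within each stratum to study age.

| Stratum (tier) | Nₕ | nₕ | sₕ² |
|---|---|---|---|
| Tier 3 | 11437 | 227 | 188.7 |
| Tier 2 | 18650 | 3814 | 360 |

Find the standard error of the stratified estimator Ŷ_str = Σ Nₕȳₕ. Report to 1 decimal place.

Var(Ŷ_str) = Σₕ Nₕ²(1 − fₕ)sₕ²/nₕ.
Tier 3: 11437²·(1 − 227/11437)·188.7/227 = 1.0657707 × 10^8.
Tier 2: 18650²·(1 − 3814/18650)·360/3814 = 2.611665 × 10^7.
Sum = 1.3269372 × 10^8.
SE = √(1.3269372 × 10^8) = 11519.3.

11519.3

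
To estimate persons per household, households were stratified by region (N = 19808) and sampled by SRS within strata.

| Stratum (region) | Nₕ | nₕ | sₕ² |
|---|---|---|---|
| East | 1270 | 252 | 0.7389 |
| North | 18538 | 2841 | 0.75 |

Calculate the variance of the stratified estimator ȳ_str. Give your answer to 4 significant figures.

2.055 × 10^-4

Var(ȳ_str) = Σₕ Wₕ²(1 − fₕ)sₕ²/nₕ with Wₕ = Nₕ/N, N = 19808.
East: Wₕ = 0.06411551; term = 0.06411551²·(1 − 0.19842520)·0.7389/252 = 9.6617405 × 10^-6.
North: Wₕ = 0.93588449; term = 0.93588449²·(1 − 0.15325278)·0.75/2841 = 1.9578901 × 10^-4.
Sum = 2.0545075 × 10^-4.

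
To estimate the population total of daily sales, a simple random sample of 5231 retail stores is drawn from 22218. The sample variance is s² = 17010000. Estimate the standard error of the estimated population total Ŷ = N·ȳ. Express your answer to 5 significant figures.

Var(Ŷ) = N²·Var(ȳ) = N²·(1 − n/N)·s²/n.
f = 5231/22218 = 0.23543973; Var(ȳ) = 0.76456027·17010000/5231 = 2486.1728.
Var(Ŷ) = 22218² · 2486.1728 = 1.2272732 × 10^12.
SE(Ŷ) = √(1.2272732 × 10^12) = 1.1078 × 10^6.

1.1078 × 10^6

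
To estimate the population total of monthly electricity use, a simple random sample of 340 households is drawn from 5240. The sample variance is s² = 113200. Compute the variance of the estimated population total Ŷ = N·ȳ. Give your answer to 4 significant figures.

8.549 × 10^9

Var(Ŷ) = N²·Var(ȳ) = N²·(1 − n/N)·s²/n.
f = 340/5240 = 0.06488550; Var(ȳ) = 0.93511450·113200/340 = 311.33812.
Var(Ŷ) = 5240² · 311.33812 = 8.5485976 × 10^9.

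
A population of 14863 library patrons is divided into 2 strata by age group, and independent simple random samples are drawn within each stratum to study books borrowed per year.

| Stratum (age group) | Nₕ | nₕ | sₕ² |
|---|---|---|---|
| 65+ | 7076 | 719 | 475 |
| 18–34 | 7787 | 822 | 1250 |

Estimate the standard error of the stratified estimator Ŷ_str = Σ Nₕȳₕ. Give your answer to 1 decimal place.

10592.1

Var(Ŷ_str) = Σₕ Nₕ²(1 − fₕ)sₕ²/nₕ.
65+: 7076²·(1 − 719/7076)·475/719 = 2.9716986 × 10^7.
18–34: 7787²·(1 − 822/7787)·1250/822 = 8.2476361 × 10^7.
Sum = 1.1219335 × 10^8.
SE = √(1.1219335 × 10^8) = 10592.1.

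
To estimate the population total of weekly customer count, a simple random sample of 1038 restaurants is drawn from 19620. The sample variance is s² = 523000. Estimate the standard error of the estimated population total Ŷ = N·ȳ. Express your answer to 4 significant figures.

428600

Var(Ŷ) = N²·Var(ȳ) = N²·(1 − n/N)·s²/n.
f = 1038/19620 = 0.05290520; Var(ȳ) = 0.94709480·523000/1038 = 477.19709.
Var(Ŷ) = 19620² · 477.19709 = 1.8369435 × 10^11.
SE(Ŷ) = √(1.8369435 × 10^11) = 428600.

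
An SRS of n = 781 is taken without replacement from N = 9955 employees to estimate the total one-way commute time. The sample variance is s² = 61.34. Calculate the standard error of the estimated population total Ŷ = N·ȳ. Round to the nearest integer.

2678

Var(Ŷ) = N²·Var(ȳ) = N²·(1 − n/N)·s²/n.
f = 781/9955 = 0.07845304; Var(ȳ) = 0.92154696·61.34/781 = 0.072378605.
Var(Ŷ) = 9955² · 0.072378605 = 7.1728663 × 10^6.
SE(Ŷ) = √(7.1728663 × 10^6) = 2678.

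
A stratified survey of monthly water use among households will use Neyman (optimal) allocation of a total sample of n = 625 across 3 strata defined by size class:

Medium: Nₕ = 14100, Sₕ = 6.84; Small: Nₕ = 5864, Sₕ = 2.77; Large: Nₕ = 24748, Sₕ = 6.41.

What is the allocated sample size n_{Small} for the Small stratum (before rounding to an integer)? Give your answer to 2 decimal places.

Neyman allocation: nₕ = n·NₕSₕ / Σⱼ NⱼSⱼ.
Σ NⱼSⱼ = 14100·6.84 + 5864·2.77 + 24748·6.41 = 271321.96.
n_{Small} = 625·5864·2.77 / 271321.96 = 37.42.

37.42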